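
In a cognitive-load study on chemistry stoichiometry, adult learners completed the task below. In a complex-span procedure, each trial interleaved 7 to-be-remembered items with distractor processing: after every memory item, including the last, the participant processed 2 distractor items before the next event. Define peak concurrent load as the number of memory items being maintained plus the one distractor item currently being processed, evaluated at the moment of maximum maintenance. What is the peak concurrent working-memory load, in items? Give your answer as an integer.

Maintenance is greatest during the distractor(s) after memory item 7: all 7 memory items are being held.
One distractor item is concurrently being processed.
Peak concurrent load = 7 + 1 = 8 items.

8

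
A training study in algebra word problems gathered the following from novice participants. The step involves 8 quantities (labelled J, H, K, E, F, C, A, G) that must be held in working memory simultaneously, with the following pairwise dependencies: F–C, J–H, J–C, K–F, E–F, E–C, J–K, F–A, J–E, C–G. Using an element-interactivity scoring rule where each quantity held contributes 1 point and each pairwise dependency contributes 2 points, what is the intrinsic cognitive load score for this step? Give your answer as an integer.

28

Count of quantities held simultaneously: 8.
Count of pairwise dependencies listed: 10.
Element contribution: 8 × 1 = 8.
Interaction contribution: 10 × 2 = 20.
Intrinsic load = 8 + 20 = 28.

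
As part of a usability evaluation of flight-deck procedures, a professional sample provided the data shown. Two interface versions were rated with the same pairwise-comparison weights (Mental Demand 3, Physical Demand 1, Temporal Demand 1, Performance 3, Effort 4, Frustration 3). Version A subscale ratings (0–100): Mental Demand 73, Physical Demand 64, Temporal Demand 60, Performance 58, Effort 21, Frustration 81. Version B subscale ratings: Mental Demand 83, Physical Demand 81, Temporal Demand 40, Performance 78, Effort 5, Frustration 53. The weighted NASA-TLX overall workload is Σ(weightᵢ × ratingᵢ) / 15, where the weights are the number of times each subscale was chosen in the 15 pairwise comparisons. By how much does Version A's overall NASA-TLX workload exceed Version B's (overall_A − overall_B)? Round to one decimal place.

4.1

Version A weighted sum = 3·73 + 1·64 + 1·60 + 3·58 + 4·21 + 3·81 = 219 + 64 + 60 + 174 + 84 + 243 = 844; overall_A = 844/15 = 56.2667.
Version B weighted sum = 3·83 + 1·81 + 1·40 + 3·78 + 4·5 + 3·53 = 249 + 81 + 40 + 234 + 20 + 159 = 783; overall_B = 783/15 = 52.2000.
Difference = 56.2667 − 52.2000 = 4.0667 ≈ 4.1.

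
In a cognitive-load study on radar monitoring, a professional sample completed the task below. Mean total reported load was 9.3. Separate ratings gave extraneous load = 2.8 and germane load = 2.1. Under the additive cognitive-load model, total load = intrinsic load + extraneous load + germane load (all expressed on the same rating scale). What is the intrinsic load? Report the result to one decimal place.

intrinsic load = total − extraneous − germane
             = 9.3 − 2.8 − 2.1 = 4.4.

4.4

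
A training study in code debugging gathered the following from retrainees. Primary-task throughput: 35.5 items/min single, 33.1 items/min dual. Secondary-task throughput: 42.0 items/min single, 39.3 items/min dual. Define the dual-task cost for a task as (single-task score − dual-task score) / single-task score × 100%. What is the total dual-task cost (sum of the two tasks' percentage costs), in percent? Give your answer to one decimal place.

Primary cost = (35.5 − 33.1) / 35.5 × 100% = 6.7606%.
Secondary cost = (42.0 − 39.3) / 42.0 × 100% = 6.4286%.
Total = 6.7606% + 6.4286% = 13.1892% ≈ 13.2%.

13.2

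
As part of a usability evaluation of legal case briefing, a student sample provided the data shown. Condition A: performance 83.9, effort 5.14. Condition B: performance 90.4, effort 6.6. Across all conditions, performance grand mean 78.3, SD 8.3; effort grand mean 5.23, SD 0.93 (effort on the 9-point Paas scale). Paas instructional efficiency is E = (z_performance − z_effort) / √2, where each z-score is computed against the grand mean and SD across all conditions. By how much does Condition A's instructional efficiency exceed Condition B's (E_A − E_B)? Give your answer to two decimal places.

0.56

Condition A: z_P = (83.9 − 78.3)/8.3 = 0.6747; z_E = (5.14 − 5.23)/0.93 = -0.0968; E_A = (0.6747 − (-0.0968))/√2 = 0.5455.
Condition B: z_P = (90.4 − 78.3)/8.3 = 1.4578; z_E = (6.6 − 5.23)/0.93 = 1.4731; E_B = (1.4578 − 1.4731)/√2 = -0.0108.
E_A − E_B = 0.5455 − (-0.0108) = 0.5563 ≈ 0.56.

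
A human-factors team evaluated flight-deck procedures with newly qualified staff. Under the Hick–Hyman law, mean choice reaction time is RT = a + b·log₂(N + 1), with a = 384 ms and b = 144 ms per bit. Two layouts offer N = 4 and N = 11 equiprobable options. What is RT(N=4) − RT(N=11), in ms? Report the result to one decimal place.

-181.9

RT(4) = 384 + 144·log₂(5) = 384 + 144·2.3219 = 718.3536 ms.
RT(11) = 384 + 144·log₂(12) = 384 + 144·3.5850 = 900.2400 ms.
Difference = 718.3536 − 900.2400 = -181.8864 ≈ -181.9 ms.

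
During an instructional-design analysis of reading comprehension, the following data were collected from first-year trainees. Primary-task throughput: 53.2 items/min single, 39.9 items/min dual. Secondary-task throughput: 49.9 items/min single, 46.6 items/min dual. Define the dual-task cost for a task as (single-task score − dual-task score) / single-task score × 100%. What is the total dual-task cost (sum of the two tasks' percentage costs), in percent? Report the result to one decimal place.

31.6

Primary cost = (53.2 − 39.9) / 53.2 × 100% = 25.0000%.
Secondary cost = (49.9 − 46.6) / 49.9 × 100% = 6.6132%.
Total = 25.0000% + 6.6132% = 31.6132% ≈ 31.6%.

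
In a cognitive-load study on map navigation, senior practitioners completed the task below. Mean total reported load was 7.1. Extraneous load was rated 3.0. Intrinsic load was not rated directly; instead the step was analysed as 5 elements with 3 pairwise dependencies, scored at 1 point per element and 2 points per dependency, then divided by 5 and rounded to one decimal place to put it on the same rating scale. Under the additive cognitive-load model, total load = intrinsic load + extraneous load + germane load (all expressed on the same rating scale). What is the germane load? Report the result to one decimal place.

Intrinsic (element-interactivity): (5 × 1 + 3 × 2) / 5 = 11 / 5 = 2.2000 → 2.2.
germane load = total − intrinsic − extraneous
             = 7.1 − 2.2 − 3.0 = 1.9.

1.9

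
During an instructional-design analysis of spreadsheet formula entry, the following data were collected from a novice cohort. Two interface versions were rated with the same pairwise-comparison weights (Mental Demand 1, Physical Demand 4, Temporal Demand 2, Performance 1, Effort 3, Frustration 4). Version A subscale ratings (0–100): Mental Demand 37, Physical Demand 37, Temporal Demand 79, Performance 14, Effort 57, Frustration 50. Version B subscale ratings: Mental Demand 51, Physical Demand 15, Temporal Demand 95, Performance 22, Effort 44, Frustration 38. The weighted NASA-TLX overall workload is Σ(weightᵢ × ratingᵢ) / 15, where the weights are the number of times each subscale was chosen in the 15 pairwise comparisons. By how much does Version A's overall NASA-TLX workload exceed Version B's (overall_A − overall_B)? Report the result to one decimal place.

Version A weighted sum = 1·37 + 4·37 + 2·79 + 1·14 + 3·57 + 4·50 = 37 + 148 + 158 + 14 + 171 + 200 = 728; overall_A = 728/15 = 48.5333.
Version B weighted sum = 1·51 + 4·15 + 2·95 + 1·22 + 3·44 + 4·38 = 51 + 60 + 190 + 22 + 132 + 152 = 607; overall_B = 607/15 = 40.4667.
Difference = 48.5333 − 40.4667 = 8.0666 ≈ 8.1.

8.1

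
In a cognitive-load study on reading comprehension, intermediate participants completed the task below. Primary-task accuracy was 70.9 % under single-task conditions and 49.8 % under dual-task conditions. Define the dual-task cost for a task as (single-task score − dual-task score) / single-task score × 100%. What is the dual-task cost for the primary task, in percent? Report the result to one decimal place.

29.8

Cost = (70.9 − 49.8) / 70.9 × 100%
     = 21.1000 / 70.9 × 100% = 29.7602%.
≈ 29.8%.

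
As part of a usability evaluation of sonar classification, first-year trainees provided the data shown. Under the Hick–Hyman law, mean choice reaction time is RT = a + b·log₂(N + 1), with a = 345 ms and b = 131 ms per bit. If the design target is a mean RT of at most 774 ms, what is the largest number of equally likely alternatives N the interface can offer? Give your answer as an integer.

Set 345 + 131·log₂(N + 1) ≤ 774.
log₂(N + 1) ≤ (774 − 345) / 131 = 3.2748.
N + 1 ≤ 2^3.2748 = 9.6786.
N ≤ 8.6786, so the largest integer N is 8.

8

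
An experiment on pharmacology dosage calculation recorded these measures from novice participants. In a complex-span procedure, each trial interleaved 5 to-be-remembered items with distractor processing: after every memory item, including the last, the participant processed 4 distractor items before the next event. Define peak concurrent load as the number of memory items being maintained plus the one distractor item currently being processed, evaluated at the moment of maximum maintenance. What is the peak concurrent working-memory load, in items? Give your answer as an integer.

6

Maintenance is greatest during the distractor(s) after memory item 5: all 5 memory items are being held.
One distractor item is concurrently being processed.
Peak concurrent load = 5 + 1 = 6 items.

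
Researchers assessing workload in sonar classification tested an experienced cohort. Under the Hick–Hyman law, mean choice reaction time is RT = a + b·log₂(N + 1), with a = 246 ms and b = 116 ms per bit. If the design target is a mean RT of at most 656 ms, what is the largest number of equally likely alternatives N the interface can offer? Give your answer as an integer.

Set 246 + 116·log₂(N + 1) ≤ 656.
log₂(N + 1) ≤ (656 − 246) / 116 = 3.5345.
N + 1 ≤ 2^3.5345 = 11.5875.
N ≤ 10.5875, so the largest integer N is 10.

10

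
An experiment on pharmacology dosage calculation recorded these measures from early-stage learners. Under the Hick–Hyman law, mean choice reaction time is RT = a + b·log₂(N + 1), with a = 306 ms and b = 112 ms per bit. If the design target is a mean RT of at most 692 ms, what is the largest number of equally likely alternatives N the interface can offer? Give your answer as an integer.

Set 306 + 112·log₂(N + 1) ≤ 692.
log₂(N + 1) ≤ (692 − 306) / 112 = 3.4464.
N + 1 ≤ 2^3.4464 = 10.9011.
N ≤ 9.9011, so the largest integer N is 9.

9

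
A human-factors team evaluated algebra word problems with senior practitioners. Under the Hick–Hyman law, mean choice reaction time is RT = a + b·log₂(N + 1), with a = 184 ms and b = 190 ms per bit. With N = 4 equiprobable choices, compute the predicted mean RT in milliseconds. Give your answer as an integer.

625

log₂(4 + 1) = log₂(5) = 2.3219.
RT = 184 + 190 × 2.3219 = 184 + 441.1610 = 625.1610 ms.
≈ 625 ms.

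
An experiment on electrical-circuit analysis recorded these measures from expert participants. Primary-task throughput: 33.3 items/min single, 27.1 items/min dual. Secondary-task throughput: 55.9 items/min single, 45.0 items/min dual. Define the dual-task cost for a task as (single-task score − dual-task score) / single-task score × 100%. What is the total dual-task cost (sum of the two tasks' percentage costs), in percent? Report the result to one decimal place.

Primary cost = (33.3 − 27.1) / 33.3 × 100% = 18.6186%.
Secondary cost = (55.9 − 45.0) / 55.9 × 100% = 19.4991%.
Total = 18.6186% + 19.4991% = 38.1177% ≈ 38.1%.

38.1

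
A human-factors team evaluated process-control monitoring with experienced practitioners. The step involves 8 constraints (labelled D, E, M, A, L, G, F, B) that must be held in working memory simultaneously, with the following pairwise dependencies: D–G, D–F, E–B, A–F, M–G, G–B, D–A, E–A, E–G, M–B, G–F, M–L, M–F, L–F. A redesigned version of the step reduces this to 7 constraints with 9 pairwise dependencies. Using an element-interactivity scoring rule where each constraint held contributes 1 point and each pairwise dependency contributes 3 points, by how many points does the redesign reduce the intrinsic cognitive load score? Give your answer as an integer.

Original: 8 × 1 + 14 × 3 = 8 + 42 = 50.
Redesigned: 7 × 1 + 9 × 3 = 7 + 27 = 34.
Reduction = 50 − 34 = 16.

16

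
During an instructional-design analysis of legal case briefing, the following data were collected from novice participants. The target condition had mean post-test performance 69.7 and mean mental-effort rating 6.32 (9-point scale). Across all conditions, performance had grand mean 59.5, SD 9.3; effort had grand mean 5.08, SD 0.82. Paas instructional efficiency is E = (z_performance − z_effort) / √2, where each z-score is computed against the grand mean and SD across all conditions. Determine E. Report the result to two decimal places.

z_performance = (69.7 − 59.5) / 9.3 = 10.2000 / 9.3 = 1.0968.
z_effort = (6.32 − 5.08) / 0.82 = 1.2400 / 0.82 = 1.5122.
z_P − z_E = 1.0968 − 1.5122 = -0.4154.
E = -0.4154 / √2 = -0.4154 / 1.41421 = -0.2937 ≈ -0.29.

-0.29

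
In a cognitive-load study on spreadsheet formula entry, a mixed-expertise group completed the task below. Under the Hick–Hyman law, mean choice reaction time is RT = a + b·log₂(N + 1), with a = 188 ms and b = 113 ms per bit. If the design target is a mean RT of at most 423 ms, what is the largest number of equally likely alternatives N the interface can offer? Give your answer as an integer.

3

Set 188 + 113·log₂(N + 1) ≤ 423.
log₂(N + 1) ≤ (423 − 188) / 113 = 2.0796.
N + 1 ≤ 2^2.0796 = 4.2269.
N ≤ 3.2269, so the largest integer N is 3.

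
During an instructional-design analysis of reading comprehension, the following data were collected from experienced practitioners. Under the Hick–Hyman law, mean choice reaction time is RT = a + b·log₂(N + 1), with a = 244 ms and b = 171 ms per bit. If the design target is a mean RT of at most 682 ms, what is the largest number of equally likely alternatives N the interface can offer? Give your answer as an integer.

Set 244 + 171·log₂(N + 1) ≤ 682.
log₂(N + 1) ≤ (682 − 244) / 171 = 2.5614.
N + 1 ≤ 2^2.5614 = 5.9028.
N ≤ 4.9028, so the largest integer N is 4.

4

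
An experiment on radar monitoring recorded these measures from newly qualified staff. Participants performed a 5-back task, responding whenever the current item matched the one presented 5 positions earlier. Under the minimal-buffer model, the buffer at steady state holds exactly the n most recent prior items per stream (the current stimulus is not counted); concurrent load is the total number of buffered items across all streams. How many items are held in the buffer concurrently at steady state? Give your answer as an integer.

5

The buffer holds the 5 most recent prior items.
Steady-state concurrent load = 5 items.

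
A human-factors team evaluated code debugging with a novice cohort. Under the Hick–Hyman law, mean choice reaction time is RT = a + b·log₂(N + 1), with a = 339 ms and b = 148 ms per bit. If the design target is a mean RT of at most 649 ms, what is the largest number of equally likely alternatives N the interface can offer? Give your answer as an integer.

3

Set 339 + 148·log₂(N + 1) ≤ 649.
log₂(N + 1) ≤ (649 − 339) / 148 = 2.0946.
N + 1 ≤ 2^2.0946 = 4.2711.
N ≤ 3.2711, so the largest integer N is 3.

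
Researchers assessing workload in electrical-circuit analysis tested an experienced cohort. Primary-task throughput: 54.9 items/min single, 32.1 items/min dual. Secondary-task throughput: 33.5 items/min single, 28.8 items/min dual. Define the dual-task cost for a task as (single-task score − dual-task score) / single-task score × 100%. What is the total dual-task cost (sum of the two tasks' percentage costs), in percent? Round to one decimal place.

Primary cost = (54.9 − 32.1) / 54.9 × 100% = 41.5301%.
Secondary cost = (33.5 − 28.8) / 33.5 × 100% = 14.0299%.
Total = 41.5301% + 14.0299% = 55.5600% ≈ 55.6%.

55.6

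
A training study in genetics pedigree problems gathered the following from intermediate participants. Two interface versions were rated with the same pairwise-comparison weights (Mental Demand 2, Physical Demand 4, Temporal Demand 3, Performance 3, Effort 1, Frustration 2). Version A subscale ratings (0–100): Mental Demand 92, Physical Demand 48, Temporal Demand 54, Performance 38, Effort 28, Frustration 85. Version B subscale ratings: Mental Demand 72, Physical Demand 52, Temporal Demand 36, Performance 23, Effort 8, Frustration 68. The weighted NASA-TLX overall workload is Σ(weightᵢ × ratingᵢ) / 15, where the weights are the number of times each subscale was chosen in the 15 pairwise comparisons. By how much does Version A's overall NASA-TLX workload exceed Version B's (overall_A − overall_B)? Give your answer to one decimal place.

11.8

Version A weighted sum = 2·92 + 4·48 + 3·54 + 3·38 + 1·28 + 2·85 = 184 + 192 + 162 + 114 + 28 + 170 = 850; overall_A = 850/15 = 56.6667.
Version B weighted sum = 2·72 + 4·52 + 3·36 + 3·23 + 1·8 + 2·68 = 144 + 208 + 108 + 69 + 8 + 136 = 673; overall_B = 673/15 = 44.8667.
Difference = 56.6667 − 44.8667 = 11.8000 ≈ 11.8.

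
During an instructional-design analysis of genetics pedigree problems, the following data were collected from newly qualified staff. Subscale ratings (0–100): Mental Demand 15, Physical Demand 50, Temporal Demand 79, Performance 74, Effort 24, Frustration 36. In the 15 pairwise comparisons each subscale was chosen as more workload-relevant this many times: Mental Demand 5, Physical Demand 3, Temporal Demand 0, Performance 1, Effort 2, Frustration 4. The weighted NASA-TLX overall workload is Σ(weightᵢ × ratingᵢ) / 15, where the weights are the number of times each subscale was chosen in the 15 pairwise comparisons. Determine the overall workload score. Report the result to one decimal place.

The tallies are the weights (they sum to 15).
Weighted sum = 5·15 + 3·50 + 0·79 + 1·74 + 2·24 + 4·36
            = 75 + 150 + 0 + 74 + 48 + 144 = 491.
Overall workload = 491 / 15 = 32.7333 ≈ 32.7.

32.7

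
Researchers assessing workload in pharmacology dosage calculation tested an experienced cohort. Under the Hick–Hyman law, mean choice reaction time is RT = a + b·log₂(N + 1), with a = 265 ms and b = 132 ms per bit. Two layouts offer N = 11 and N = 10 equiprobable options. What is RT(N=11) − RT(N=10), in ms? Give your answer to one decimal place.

RT(11) = 265 + 132·log₂(12) = 265 + 132·3.5850 = 738.2200 ms.
RT(10) = 265 + 132·log₂(11) = 265 + 132·3.4594 = 721.6408 ms.
Difference = 738.2200 − 721.6408 = 16.5792 ≈ 16.6 ms.

16.6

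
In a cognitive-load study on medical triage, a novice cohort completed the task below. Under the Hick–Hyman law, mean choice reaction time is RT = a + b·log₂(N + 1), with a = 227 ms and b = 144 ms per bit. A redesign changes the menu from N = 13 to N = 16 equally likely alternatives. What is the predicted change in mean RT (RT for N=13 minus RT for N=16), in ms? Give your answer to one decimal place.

RT(13) = 227 + 144·log₂(14) = 227 + 144·3.8074 = 775.2656 ms.
RT(16) = 227 + 144·log₂(17) = 227 + 144·4.0875 = 815.6000 ms.
Difference = 775.2656 − 815.6000 = -40.3344 ≈ -40.3 ms.

-40.3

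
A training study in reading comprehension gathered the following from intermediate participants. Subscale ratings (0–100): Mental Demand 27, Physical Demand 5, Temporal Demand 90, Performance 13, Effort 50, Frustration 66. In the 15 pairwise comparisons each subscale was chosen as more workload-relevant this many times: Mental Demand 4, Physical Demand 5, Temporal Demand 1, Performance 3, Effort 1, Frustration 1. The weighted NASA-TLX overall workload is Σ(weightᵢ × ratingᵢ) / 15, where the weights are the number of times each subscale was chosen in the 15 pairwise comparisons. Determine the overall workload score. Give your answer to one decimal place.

The tallies are the weights (they sum to 15).
Weighted sum = 4·27 + 5·5 + 1·90 + 3·13 + 1·50 + 1·66
            = 108 + 25 + 90 + 39 + 50 + 66 = 378.
Overall workload = 378 / 15 = 25.2000 ≈ 25.2.

25.2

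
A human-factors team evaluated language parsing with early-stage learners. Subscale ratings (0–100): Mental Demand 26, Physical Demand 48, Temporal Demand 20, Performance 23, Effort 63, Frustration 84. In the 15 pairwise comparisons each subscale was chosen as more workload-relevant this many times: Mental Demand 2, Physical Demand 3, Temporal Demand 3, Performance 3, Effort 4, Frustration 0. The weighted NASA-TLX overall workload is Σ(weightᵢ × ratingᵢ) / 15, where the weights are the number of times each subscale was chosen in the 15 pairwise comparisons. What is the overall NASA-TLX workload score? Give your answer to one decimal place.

38.5

The tallies are the weights (they sum to 15).
Weighted sum = 2·26 + 3·48 + 3·20 + 3·23 + 4·63 + 0·84
            = 52 + 144 + 60 + 69 + 252 + 0 = 577.
Overall workload = 577 / 15 = 38.4667 ≈ 38.5.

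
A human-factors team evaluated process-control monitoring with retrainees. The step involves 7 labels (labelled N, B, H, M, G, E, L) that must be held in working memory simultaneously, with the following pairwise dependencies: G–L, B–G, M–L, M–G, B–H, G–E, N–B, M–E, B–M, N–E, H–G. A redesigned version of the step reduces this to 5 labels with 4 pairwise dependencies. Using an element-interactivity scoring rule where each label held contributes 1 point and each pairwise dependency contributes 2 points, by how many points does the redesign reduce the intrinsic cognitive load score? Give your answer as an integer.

16

Original: 7 × 1 + 11 × 2 = 7 + 22 = 29.
Redesigned: 5 × 1 + 4 × 2 = 5 + 8 = 13.
Reduction = 29 − 13 = 16.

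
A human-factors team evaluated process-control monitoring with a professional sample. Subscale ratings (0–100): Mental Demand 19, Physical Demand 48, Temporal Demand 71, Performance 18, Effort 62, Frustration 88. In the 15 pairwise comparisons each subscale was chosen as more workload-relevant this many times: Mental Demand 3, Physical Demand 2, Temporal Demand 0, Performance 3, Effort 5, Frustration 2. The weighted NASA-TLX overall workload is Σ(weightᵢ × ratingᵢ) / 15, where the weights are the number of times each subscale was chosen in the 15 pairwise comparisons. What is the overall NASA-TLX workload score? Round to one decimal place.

The tallies are the weights (they sum to 15).
Weighted sum = 3·19 + 2·48 + 0·71 + 3·18 + 5·62 + 2·88
            = 57 + 96 + 0 + 54 + 310 + 176 = 693.
Overall workload = 693 / 15 = 46.2000 ≈ 46.2.

46.2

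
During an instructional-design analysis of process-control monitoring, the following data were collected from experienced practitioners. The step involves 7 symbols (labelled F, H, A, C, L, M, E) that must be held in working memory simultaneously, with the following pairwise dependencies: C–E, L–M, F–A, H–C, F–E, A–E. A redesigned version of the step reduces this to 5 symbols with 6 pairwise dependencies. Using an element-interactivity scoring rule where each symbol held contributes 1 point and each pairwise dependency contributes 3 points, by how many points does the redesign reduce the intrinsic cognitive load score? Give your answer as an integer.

Original: 7 × 1 + 6 × 3 = 7 + 18 = 25.
Redesigned: 5 × 1 + 6 × 3 = 5 + 18 = 23.
Reduction = 25 − 23 = 2.

2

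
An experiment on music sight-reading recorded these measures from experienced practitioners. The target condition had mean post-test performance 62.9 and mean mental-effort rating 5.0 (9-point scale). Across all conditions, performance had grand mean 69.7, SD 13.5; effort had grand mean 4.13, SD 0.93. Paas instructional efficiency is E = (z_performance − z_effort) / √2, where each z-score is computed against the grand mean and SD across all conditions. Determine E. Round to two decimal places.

-1.02

z_performance = (62.9 − 69.7) / 13.5 = -6.8000 / 13.5 = -0.5037.
z_effort = (5.0 − 4.13) / 0.93 = 0.8700 / 0.93 = 0.9355.
z_P − z_E = -0.5037 − 0.9355 = -1.4392.
E = -1.4392 / √2 = -1.4392 / 1.41421 = -1.0177 ≈ -1.02.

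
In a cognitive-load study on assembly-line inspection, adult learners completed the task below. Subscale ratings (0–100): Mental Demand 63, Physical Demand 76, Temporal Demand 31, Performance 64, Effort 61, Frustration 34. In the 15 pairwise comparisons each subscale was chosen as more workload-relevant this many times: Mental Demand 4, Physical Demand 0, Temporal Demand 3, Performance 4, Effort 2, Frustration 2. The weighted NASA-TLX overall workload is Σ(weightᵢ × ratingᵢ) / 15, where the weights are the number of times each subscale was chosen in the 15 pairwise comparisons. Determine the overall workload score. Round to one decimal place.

52.7

The tallies are the weights (they sum to 15).
Weighted sum = 4·63 + 0·76 + 3·31 + 4·64 + 2·61 + 2·34
            = 252 + 0 + 93 + 256 + 122 + 68 = 791.
Overall workload = 791 / 15 = 52.7333 ≈ 52.7.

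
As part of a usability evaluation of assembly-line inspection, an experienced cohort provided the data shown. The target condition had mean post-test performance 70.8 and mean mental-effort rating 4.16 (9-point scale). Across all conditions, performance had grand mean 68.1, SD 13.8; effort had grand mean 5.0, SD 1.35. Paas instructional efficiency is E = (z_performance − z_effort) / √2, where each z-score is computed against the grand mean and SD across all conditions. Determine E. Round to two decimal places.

0.58

z_performance = (70.8 − 68.1) / 13.8 = 2.7000 / 13.8 = 0.1957.
z_effort = (4.16 − 5.0) / 1.35 = -0.8400 / 1.35 = -0.6222.
z_P − z_E = 0.1957 − (-0.6222) = 0.8179.
E = 0.8179 / √2 = 0.8179 / 1.41421 = 0.5783 ≈ 0.58.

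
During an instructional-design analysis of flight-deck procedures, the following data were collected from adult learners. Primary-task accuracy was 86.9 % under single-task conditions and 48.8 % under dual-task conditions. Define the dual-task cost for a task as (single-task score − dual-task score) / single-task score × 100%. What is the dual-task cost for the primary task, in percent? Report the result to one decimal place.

Cost = (86.9 − 48.8) / 86.9 × 100%
     = 38.1000 / 86.9 × 100% = 43.8435%.
≈ 43.8%.

43.8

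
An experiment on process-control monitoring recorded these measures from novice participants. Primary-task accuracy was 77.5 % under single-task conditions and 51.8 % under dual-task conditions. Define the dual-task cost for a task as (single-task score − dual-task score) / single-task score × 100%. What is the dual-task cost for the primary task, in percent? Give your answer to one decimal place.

33.2

Cost = (77.5 − 51.8) / 77.5 × 100%
     = 25.7000 / 77.5 × 100% = 33.1613%.
≈ 33.2%.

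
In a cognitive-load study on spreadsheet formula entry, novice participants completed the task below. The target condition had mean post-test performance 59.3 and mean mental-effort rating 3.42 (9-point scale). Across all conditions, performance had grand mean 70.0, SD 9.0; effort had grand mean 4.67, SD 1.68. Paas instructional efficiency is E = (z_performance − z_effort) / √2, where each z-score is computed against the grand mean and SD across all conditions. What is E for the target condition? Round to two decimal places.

z_performance = (59.3 − 70.0) / 9.0 = -10.7000 / 9.0 = -1.1889.
z_effort = (3.42 − 4.67) / 1.68 = -1.2500 / 1.68 = -0.7440.
z_P − z_E = -1.1889 − (-0.7440) = -0.4449.
E = -0.4449 / √2 = -0.4449 / 1.41421 = -0.3146 ≈ -0.31.

-0.31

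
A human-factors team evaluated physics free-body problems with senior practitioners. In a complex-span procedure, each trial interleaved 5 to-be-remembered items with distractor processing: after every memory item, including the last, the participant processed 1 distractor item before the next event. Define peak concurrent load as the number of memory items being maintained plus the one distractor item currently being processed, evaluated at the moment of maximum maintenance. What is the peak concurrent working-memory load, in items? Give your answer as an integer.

Maintenance is greatest during the distractor(s) after memory item 5: all 5 memory items are being held.
One distractor item is concurrently being processed.
Peak concurrent load = 5 + 1 = 6 items.

6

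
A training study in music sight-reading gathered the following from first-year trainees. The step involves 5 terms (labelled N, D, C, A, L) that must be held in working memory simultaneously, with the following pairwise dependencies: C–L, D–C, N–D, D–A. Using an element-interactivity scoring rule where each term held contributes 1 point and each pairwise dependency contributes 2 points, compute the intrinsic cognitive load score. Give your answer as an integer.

Count of terms held simultaneously: 5.
Count of pairwise dependencies listed: 4.
Element contribution: 5 × 1 = 5.
Interaction contribution: 4 × 2 = 8.
Intrinsic load = 5 + 8 = 13.

13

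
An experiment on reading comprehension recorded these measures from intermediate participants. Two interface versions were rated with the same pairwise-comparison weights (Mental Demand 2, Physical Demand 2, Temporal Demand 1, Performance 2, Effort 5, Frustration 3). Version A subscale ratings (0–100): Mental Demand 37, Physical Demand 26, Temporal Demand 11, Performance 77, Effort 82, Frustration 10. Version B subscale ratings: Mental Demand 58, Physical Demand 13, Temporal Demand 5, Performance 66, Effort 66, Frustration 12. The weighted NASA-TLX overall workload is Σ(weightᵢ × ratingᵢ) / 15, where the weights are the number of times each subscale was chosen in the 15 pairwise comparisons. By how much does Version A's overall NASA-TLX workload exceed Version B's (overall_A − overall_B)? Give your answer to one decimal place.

Version A weighted sum = 2·37 + 2·26 + 1·11 + 2·77 + 5·82 + 3·10 = 74 + 52 + 11 + 154 + 410 + 30 = 731; overall_A = 731/15 = 48.7333.
Version B weighted sum = 2·58 + 2·13 + 1·5 + 2·66 + 5·66 + 3·12 = 116 + 26 + 5 + 132 + 330 + 36 = 645; overall_B = 645/15 = 43.0000.
Difference = 48.7333 − 43.0000 = 5.7333 ≈ 5.7.

5.7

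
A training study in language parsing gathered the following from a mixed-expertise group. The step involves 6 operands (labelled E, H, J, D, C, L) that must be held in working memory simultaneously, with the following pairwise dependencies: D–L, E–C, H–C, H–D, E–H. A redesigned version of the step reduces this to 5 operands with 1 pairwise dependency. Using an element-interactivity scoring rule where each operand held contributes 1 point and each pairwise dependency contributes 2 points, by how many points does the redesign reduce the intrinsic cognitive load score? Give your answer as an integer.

Original: 6 × 1 + 5 × 2 = 6 + 10 = 16.
Redesigned: 5 × 1 + 1 × 2 = 5 + 2 = 7.
Reduction = 16 − 7 = 9.

9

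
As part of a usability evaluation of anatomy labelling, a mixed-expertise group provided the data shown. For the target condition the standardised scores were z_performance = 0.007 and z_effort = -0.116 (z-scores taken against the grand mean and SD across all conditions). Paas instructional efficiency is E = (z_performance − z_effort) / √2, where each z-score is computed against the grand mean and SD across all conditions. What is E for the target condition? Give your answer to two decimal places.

0.09

z_P − z_E = 0.007 − (-0.116) = 0.1230.
E = 0.1230 / √2 = 0.1230 / 1.41421 = 0.0870 ≈ 0.09.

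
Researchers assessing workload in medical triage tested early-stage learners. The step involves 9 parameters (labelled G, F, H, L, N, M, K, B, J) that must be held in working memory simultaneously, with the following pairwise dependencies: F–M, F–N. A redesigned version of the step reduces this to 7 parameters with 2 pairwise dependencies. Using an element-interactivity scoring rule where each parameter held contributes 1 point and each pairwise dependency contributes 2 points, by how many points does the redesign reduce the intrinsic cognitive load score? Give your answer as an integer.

Original: 9 × 1 + 2 × 2 = 9 + 4 = 13.
Redesigned: 7 × 1 + 2 × 2 = 7 + 4 = 11.
Reduction = 13 − 11 = 2.

2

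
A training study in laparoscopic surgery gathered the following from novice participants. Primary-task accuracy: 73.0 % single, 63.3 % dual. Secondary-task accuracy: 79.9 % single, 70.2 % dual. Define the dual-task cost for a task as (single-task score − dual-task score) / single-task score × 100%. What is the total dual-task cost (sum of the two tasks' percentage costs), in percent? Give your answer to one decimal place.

25.4

Primary cost = (73.0 − 63.3) / 73.0 × 100% = 13.2877%.
Secondary cost = (79.9 − 70.2) / 79.9 × 100% = 12.1402%.
Total = 13.2877% + 12.1402% = 25.4279% ≈ 25.4%.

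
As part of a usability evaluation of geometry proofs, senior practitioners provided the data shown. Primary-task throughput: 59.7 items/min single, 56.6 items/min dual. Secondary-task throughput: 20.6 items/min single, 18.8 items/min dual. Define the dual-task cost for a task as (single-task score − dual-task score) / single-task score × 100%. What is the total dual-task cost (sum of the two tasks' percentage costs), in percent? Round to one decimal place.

Primary cost = (59.7 − 56.6) / 59.7 × 100% = 5.1926%.
Secondary cost = (20.6 − 18.8) / 20.6 × 100% = 8.7379%.
Total = 5.1926% + 8.7379% = 13.9305% ≈ 13.9%.

13.9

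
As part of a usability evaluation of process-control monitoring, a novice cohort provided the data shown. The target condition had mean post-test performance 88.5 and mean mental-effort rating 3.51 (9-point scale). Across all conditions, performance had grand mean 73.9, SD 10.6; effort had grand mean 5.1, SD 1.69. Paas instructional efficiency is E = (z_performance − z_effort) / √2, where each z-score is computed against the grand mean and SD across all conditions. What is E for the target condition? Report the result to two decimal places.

1.64

z_performance = (88.5 − 73.9) / 10.6 = 14.6000 / 10.6 = 1.3774.
z_effort = (3.51 − 5.1) / 1.69 = -1.5900 / 1.69 = -0.9408.
z_P − z_E = 1.3774 − (-0.9408) = 2.3182.
E = 2.3182 / √2 = 2.3182 / 1.41421 = 1.6392 ≈ 1.64.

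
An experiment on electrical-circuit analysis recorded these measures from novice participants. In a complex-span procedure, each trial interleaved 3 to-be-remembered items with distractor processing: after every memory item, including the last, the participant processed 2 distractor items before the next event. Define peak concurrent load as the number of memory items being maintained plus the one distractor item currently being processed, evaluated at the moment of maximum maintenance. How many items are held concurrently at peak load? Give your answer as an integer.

4

Maintenance is greatest during the distractor(s) after memory item 3: all 3 memory items are being held.
One distractor item is concurrently being processed.
Peak concurrent load = 3 + 1 = 4 items.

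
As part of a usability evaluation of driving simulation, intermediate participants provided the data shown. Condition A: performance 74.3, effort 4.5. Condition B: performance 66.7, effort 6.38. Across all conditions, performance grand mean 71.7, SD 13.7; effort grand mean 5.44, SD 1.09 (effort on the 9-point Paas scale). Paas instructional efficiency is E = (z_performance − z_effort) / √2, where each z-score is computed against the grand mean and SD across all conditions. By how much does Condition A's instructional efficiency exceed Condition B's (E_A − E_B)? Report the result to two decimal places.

Condition A: z_P = (74.3 − 71.7)/13.7 = 0.1898; z_E = (4.5 − 5.44)/1.09 = -0.8624; E_A = (0.1898 − (-0.8624))/√2 = 0.7440.
Condition B: z_P = (66.7 − 71.7)/13.7 = -0.3650; z_E = (6.38 − 5.44)/1.09 = 0.8624; E_B = (-0.3650 − 0.8624)/√2 = -0.8679.
E_A − E_B = 0.7440 − (-0.8679) = 1.6119 ≈ 1.61.

1.61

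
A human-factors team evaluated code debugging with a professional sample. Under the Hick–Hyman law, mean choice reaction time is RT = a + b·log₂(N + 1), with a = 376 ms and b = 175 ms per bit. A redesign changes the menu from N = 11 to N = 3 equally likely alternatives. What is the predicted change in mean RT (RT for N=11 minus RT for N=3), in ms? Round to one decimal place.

RT(11) = 376 + 175·log₂(12) = 376 + 175·3.5850 = 1003.3750 ms.
RT(3) = 376 + 175·log₂(4) = 376 + 175·2.0000 = 726.0000 ms.
Difference = 1003.3750 − 726.0000 = 277.3750 ≈ 277.4 ms.

277.4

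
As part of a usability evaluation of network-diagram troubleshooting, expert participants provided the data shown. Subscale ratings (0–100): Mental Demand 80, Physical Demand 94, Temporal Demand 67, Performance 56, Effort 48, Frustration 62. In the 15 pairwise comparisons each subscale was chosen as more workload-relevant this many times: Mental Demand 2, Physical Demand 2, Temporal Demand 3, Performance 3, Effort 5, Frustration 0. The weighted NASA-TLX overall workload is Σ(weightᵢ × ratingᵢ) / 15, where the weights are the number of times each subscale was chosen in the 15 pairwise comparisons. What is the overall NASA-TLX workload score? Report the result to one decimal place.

The tallies are the weights (they sum to 15).
Weighted sum = 2·80 + 2·94 + 3·67 + 3·56 + 5·48 + 0·62
            = 160 + 188 + 201 + 168 + 240 + 0 = 957.
Overall workload = 957 / 15 = 63.8000 ≈ 63.8.

63.8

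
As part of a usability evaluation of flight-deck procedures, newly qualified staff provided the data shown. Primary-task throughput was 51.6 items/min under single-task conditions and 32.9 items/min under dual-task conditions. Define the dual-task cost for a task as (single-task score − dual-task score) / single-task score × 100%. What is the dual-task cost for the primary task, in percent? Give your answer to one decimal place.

Cost = (51.6 − 32.9) / 51.6 × 100%
     = 18.7000 / 51.6 × 100% = 36.2403%.
≈ 36.2%.

36.2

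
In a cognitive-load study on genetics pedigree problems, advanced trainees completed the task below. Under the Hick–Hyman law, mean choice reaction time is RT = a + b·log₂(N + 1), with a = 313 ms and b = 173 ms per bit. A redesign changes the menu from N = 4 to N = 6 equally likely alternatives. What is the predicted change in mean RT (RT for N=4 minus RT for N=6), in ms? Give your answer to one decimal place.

RT(4) = 313 + 173·log₂(5) = 313 + 173·2.3219 = 714.6887 ms.
RT(6) = 313 + 173·log₂(7) = 313 + 173·2.8074 = 798.6802 ms.
Difference = 714.6887 − 798.6802 = -83.9915 ≈ -84.0 ms.

-84.0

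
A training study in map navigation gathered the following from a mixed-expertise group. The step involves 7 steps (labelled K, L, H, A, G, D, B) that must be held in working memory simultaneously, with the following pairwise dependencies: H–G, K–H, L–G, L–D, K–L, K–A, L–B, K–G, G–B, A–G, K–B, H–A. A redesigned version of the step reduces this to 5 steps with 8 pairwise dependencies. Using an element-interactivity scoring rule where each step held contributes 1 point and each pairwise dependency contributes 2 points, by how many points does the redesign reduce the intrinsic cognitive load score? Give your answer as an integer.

10

Original: 7 × 1 + 12 × 2 = 7 + 24 = 31.
Redesigned: 5 × 1 + 8 × 2 = 5 + 16 = 21.
Reduction = 31 − 21 = 10.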